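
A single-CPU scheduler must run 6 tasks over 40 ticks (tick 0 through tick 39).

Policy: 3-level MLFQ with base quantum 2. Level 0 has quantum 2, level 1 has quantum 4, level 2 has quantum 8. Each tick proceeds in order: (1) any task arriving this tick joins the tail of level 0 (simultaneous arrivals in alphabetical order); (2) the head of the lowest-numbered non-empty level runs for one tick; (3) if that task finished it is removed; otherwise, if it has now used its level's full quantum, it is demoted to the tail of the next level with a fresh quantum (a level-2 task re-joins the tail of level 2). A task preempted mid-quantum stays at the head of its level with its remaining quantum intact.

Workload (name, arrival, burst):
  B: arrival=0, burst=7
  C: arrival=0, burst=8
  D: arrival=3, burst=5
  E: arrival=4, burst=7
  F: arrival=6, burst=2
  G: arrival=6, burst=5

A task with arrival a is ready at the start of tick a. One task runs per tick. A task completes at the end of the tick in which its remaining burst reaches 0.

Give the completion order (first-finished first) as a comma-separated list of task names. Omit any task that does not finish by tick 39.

t=0: L0/L1/L2 = BC/-/- → run B
t=1: L0/L1/L2 = BC/-/- → run B
t=2: L0/L1/L2 = C/B/- → run C
t=3: L0/L1/L2 = CD/B/- → run C
t=4: L0/L1/L2 = DE/BC/- → run D
t=5: L0/L1/L2 = DE/BC/- → run D
t=6: L0/L1/L2 = EFG/BCD/- → run E
t=7: L0/L1/L2 = EFG/BCD/- → run E
t=8: L0/L1/L2 = FG/BCDE/- → run F
t=9: L0/L1/L2 = FG/BCDE/- → run F
t=10: L0/L1/L2 = G/BCDE/- → run G
t=11: L0/L1/L2 = G/BCDE/- → run G
t=12: L0/L1/L2 = -/BCDEG/- → run B
t=13: L0/L1/L2 = -/BCDEG/- → run B
t=14: L0/L1/L2 = -/BCDEG/- → run B
t=15: L0/L1/L2 = -/BCDEG/- → run B
t=16: L0/L1/L2 = -/CDEG/B → run C
t=17: L0/L1/L2 = -/CDEG/B → run C
t=18: L0/L1/L2 = -/CDEG/B → run C
t=19: L0/L1/L2 = -/CDEG/B → run C
t=20: L0/L1/L2 = -/DEG/BC → run D
t=21: L0/L1/L2 = -/DEG/BC → run D
t=22: L0/L1/L2 = -/DEG/BC → run D
t=23: L0/L1/L2 = -/EG/BC → run E
t=24: L0/L1/L2 = -/EG/BC → run E
t=25: L0/L1/L2 = -/EG/BC → run E
t=26: L0/L1/L2 = -/EG/BC → run E
t=27: L0/L1/L2 = -/G/BCE → run G
t=28: L0/L1/L2 = -/G/BCE → run G
t=29: L0/L1/L2 = -/G/BCE → run G
t=30: L0/L1/L2 = -/-/BCE → run B
t=31: L0/L1/L2 = -/-/CE → run C
t=32: L0/L1/L2 = -/-/CE → run C
t=33: L0/L1/L2 = -/-/E → run E
t=34: (idle)
t=35: (idle)
t=36: (idle)
t=37: (idle)
t=38: (idle)
t=39: (idle)

completion order = F, D, G, B, C, E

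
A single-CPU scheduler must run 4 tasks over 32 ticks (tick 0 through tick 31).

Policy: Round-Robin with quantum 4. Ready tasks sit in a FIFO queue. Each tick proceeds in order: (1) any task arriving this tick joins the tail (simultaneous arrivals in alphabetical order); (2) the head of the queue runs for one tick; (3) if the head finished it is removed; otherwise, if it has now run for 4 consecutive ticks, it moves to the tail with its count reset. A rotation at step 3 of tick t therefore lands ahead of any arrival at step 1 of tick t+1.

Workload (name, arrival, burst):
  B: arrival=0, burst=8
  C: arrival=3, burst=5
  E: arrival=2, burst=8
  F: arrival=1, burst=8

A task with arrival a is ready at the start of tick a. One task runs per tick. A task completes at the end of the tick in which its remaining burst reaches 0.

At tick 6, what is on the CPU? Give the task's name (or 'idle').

t=0: queue=[B] q_used=0 → run B
t=1: queue=[B,F] q_used=1 → run B
t=2: queue=[B,F,E] q_used=2 → run B
t=3: queue=[B,F,E,C] q_used=3 → run B
t=4: queue=[F,E,C,B] q_used=0 → run F
t=5: queue=[F,E,C,B] q_used=1 → run F
t=6: queue=[F,E,C,B] q_used=2 → run F
t=7: queue=[F,E,C,B] q_used=3 → run F
t=8: queue=[E,C,B,F] q_used=0 → run E
t=9: queue=[E,C,B,F] q_used=1 → run E
t=10: queue=[E,C,B,F] q_used=2 → run E
t=11: queue=[E,C,B,F] q_used=3 → run E
t=12: queue=[C,B,F,E] q_used=0 → run C
t=13: queue=[C,B,F,E] q_used=1 → run C
t=14: queue=[C,B,F,E] q_used=2 → run C
t=15: queue=[C,B,F,E] q_used=3 → run C
t=16: queue=[B,F,E,C] q_used=0 → run B
t=17: queue=[B,F,E,C] q_used=1 → run B
t=18: queue=[B,F,E,C] q_used=2 → run B
t=19: queue=[B,F,E,C] q_used=3 → run B
t=20: queue=[F,E,C] q_used=0 → run F
t=21: queue=[F,E,C] q_used=1 → run F
t=22: queue=[F,E,C] q_used=2 → run F
t=23: queue=[F,E,C] q_used=3 → run F
t=24: queue=[E,C] q_used=0 → run E
t=25: queue=[E,C] q_used=1 → run E
t=26: queue=[E,C] q_used=2 → run E
t=27: queue=[E,C] q_used=3 → run E
t=28: queue=[C] q_used=0 → run C
t=29: (idle)
t=30: (idle)
t=31: (idle)

running at tick 6 = F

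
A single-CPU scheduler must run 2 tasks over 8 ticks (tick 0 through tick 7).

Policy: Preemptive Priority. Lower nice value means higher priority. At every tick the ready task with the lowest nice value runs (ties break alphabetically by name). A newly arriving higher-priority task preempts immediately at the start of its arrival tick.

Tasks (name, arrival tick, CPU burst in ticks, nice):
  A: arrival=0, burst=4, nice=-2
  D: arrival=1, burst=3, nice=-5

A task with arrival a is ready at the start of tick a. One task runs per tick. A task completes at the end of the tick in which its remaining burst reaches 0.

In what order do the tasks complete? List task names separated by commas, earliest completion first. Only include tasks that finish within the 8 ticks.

t=0: ready={A} → run A
t=1: ready={A,D} → run D
t=2: ready={A,D} → run D
t=3: ready={A,D} → run D
t=4: ready={A} → run A
t=5: ready={A} → run A
t=6: ready={A} → run A
t=7: (idle)

completion order = D, A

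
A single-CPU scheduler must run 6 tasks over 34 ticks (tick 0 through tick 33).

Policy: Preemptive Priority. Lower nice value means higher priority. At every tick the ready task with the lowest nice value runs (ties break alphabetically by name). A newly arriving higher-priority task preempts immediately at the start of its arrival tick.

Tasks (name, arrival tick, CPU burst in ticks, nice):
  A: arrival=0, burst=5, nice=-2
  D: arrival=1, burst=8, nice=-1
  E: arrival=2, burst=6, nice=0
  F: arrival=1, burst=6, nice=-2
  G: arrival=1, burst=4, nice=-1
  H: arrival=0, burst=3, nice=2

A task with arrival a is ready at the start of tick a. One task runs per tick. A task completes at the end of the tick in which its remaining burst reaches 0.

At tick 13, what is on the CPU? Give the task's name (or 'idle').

running at tick 13 = D

t=0: ready={A,H} → run A
t=1: ready={A,D,F,G,H} → run A
t=2: ready={A,D,E,F,G,H} → run A
t=3: ready={A,D,E,F,G,H} → run A
t=4: ready={A,D,E,F,G,H} → run A
t=5: ready={D,E,F,G,H} → run F
t=6: ready={D,E,F,G,H} → run F
t=7: ready={D,E,F,G,H} → run F
t=8: ready={D,E,F,G,H} → run F
t=9: ready={D,E,F,G,H} → run F
t=10: ready={D,E,F,G,H} → run F
t=11: ready={D,E,G,H} → run D
t=12: ready={D,E,G,H} → run D
t=13: ready={D,E,G,H} → run D
t=14: ready={D,E,G,H} → run D
t=15: ready={D,E,G,H} → run D
t=16: ready={D,E,G,H} → run D
t=17: ready={D,E,G,H} → run D
t=18: ready={D,E,G,H} → run D
t=19: ready={E,G,H} → run G
t=20: ready={E,G,H} → run G
t=21: ready={E,G,H} → run G
t=22: ready={E,G,H} → run G
t=23: ready={E,H} → run E
t=24: ready={E,H} → run E
t=25: ready={E,H} → run E
t=26: ready={E,H} → run E
t=27: ready={E,H} → run E
t=28: ready={E,H} → run E
t=29: ready={H} → run H
t=30: ready={H} → run H
t=31: ready={H} → run H
t=32: (idle)
t=33: (idle)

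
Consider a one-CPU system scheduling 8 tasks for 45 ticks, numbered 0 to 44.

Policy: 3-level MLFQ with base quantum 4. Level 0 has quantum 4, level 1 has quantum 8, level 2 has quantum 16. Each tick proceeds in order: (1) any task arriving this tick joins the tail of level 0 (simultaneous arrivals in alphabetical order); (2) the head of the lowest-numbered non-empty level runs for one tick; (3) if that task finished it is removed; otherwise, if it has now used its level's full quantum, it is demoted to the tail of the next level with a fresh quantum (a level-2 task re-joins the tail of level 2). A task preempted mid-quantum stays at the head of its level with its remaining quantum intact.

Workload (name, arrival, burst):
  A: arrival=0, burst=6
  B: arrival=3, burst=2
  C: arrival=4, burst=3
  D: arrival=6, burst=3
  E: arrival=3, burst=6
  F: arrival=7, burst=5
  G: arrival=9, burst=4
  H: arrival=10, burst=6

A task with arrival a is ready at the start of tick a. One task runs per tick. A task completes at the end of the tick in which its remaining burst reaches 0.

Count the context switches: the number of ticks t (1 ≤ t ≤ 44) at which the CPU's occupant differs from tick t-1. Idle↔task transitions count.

t=0: L0/L1/L2 = A/-/- → run A
t=1: L0/L1/L2 = A/-/- → run A
t=2: L0/L1/L2 = A/-/- → run A
t=3: L0/L1/L2 = ABE/-/- → run A
t=4: L0/L1/L2 = BEC/A/- → run B
t=5: L0/L1/L2 = BEC/A/- → run B
t=6: L0/L1/L2 = ECD/A/- → run E
t=7: L0/L1/L2 = ECDF/A/- → run E
t=8: L0/L1/L2 = ECDF/A/- → run E
t=9: L0/L1/L2 = ECDFG/A/- → run E
t=10: L0/L1/L2 = CDFGH/AE/- → run C
t=11: L0/L1/L2 = CDFGH/AE/- → run C
t=12: L0/L1/L2 = CDFGH/AE/- → run C
t=13: L0/L1/L2 = DFGH/AE/- → run D
t=14: L0/L1/L2 = DFGH/AE/- → run D
t=15: L0/L1/L2 = DFGH/AE/- → run D
t=16: L0/L1/L2 = FGH/AE/- → run F
t=17: L0/L1/L2 = FGH/AE/- → run F
t=18: L0/L1/L2 = FGH/AE/- → run F
t=19: L0/L1/L2 = FGH/AE/- → run F
t=20: L0/L1/L2 = GH/AEF/- → run G
t=21: L0/L1/L2 = GH/AEF/- → run G
t=22: L0/L1/L2 = GH/AEF/- → run G
t=23: L0/L1/L2 = GH/AEF/- → run G
t=24: L0/L1/L2 = H/AEF/- → run H
t=25: L0/L1/L2 = H/AEF/- → run H
t=26: L0/L1/L2 = H/AEF/- → run H
t=27: L0/L1/L2 = H/AEF/- → run H
t=28: L0/L1/L2 = -/AEFH/- → run A
t=29: L0/L1/L2 = -/AEFH/- → run A
t=30: L0/L1/L2 = -/EFH/- → run E
t=31: L0/L1/L2 = -/EFH/- → run E
t=32: L0/L1/L2 = -/FH/- → run F
t=33: L0/L1/L2 = -/H/- → run H
t=34: L0/L1/L2 = -/H/- → run H
t=35: (idle)
t=36: (idle)
t=37: (idle)
t=38: (idle)
t=39: (idle)
t=40: (idle)
t=41: (idle)
t=42: (idle)
t=43: (idle)
t=44: (idle)

context switches = 12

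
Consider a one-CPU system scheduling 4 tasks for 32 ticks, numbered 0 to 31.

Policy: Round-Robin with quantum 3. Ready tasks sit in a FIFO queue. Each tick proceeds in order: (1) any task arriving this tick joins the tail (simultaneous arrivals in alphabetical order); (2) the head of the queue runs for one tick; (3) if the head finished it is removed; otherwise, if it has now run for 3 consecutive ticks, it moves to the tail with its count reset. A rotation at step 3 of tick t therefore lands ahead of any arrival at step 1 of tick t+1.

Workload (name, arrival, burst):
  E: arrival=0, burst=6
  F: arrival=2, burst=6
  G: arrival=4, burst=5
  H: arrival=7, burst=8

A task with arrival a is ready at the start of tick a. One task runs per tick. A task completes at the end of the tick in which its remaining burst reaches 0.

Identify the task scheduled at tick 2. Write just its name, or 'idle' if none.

running at tick 2 = E

t=0: queue=[E] q_used=0 → run E
t=1: queue=[E] q_used=1 → run E
t=2: queue=[E,F] q_used=2 → run E
t=3: queue=[F,E] q_used=0 → run F
t=4: queue=[F,E,G] q_used=1 → run F
t=5: queue=[F,E,G] q_used=2 → run F
t=6: queue=[E,G,F] q_used=0 → run E
t=7: queue=[E,G,F,H] q_used=1 → run E
t=8: queue=[E,G,F,H] q_used=2 → run E
t=9: queue=[G,F,H] q_used=0 → run G
t=10: queue=[G,F,H] q_used=1 → run G
t=11: queue=[G,F,H] q_used=2 → run G
t=12: queue=[F,H,G] q_used=0 → run F
t=13: queue=[F,H,G] q_used=1 → run F
t=14: queue=[F,H,G] q_used=2 → run F
t=15: queue=[H,G] q_used=0 → run H
t=16: queue=[H,G] q_used=1 → run H
t=17: queue=[H,G] q_used=2 → run H
t=18: queue=[G,H] q_used=0 → run G
t=19: queue=[G,H] q_used=1 → run G
t=20: queue=[H] q_used=0 → run H
t=21: queue=[H] q_used=1 → run H
t=22: queue=[H] q_used=2 → run H
t=23: queue=[H] q_used=0 → run H
t=24: queue=[H] q_used=1 → run H
t=25: (idle)
t=26: (idle)
t=27: (idle)
t=28: (idle)
t=29: (idle)
t=30: (idle)
t=31: (idle)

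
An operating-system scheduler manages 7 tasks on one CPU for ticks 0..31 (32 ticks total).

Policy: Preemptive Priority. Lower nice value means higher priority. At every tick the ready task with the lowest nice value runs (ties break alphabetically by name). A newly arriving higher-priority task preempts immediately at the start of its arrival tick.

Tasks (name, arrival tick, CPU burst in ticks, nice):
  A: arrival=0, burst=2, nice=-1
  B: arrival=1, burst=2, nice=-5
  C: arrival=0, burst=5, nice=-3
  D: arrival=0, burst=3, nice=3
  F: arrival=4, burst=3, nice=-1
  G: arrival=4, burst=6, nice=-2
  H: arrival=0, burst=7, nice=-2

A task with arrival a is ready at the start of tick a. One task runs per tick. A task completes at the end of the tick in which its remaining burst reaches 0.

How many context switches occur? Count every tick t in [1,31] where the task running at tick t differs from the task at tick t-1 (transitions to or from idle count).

context switches = 8

t=0: ready={A,C,D,H} → run C
t=1: ready={A,B,C,D,H} → run B
t=2: ready={A,B,C,D,H} → run B
t=3: ready={A,C,D,H} → run C
t=4: ready={A,C,D,F,G,H} → run C
t=5: ready={A,C,D,F,G,H} → run C
t=6: ready={A,C,D,F,G,H} → run C
t=7: ready={A,D,F,G,H} → run G
t=8: ready={A,D,F,G,H} → run G
t=9: ready={A,D,F,G,H} → run G
t=10: ready={A,D,F,G,H} → run G
t=11: ready={A,D,F,G,H} → run G
t=12: ready={A,D,F,G,H} → run G
t=13: ready={A,D,F,H} → run H
t=14: ready={A,D,F,H} → run H
t=15: ready={A,D,F,H} → run H
t=16: ready={A,D,F,H} → run H
t=17: ready={A,D,F,H} → run H
t=18: ready={A,D,F,H} → run H
t=19: ready={A,D,F,H} → run H
t=20: ready={A,D,F} → run A
t=21: ready={A,D,F} → run A
t=22: ready={D,F} → run F
t=23: ready={D,F} → run F
t=24: ready={D,F} → run F
t=25: ready={D} → run D
t=26: ready={D} → run D
t=27: ready={D} → run D
t=28: (idle)
t=29: (idle)
t=30: (idle)
t=31: (idle)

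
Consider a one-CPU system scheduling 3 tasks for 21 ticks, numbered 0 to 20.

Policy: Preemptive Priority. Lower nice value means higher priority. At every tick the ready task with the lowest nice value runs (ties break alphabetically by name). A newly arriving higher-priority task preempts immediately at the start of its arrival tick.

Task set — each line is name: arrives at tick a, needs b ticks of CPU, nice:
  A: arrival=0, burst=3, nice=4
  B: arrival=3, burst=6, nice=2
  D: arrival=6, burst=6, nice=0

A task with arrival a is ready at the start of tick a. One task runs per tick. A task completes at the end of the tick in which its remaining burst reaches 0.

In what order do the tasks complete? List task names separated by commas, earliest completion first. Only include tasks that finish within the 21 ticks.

t=0: ready={A} → run A
t=1: ready={A} → run A
t=2: ready={A} → run A
t=3: ready={B} → run B
t=4: ready={B} → run B
t=5: ready={B} → run B
t=6: ready={B,D} → run D
t=7: ready={B,D} → run D
t=8: ready={B,D} → run D
t=9: ready={B,D} → run D
t=10: ready={B,D} → run D
t=11: ready={B,D} → run D
t=12: ready={B} → run B
t=13: ready={B} → run B
t=14: ready={B} → run B
t=15: (idle)
t=16: (idle)
t=17: (idle)
t=18: (idle)
t=19: (idle)
t=20: (idle)

completion order = A, D, B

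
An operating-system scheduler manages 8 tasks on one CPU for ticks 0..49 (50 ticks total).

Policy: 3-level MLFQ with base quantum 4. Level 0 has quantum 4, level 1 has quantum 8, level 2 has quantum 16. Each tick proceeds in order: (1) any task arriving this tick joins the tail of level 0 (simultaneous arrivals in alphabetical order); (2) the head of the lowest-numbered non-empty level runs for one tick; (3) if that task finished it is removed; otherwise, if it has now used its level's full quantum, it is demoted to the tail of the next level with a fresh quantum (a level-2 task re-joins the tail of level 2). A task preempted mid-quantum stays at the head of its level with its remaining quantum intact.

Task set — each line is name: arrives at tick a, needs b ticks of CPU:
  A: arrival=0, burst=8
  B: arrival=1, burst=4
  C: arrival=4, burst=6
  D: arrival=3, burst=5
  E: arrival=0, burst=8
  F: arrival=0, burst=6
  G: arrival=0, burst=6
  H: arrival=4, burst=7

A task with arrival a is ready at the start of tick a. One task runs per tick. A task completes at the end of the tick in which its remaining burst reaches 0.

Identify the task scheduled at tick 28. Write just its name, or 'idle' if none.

t=0: L0/L1/L2 = AEFG/-/- → run A
t=1: L0/L1/L2 = AEFGB/-/- → run A
t=2: L0/L1/L2 = AEFGB/-/- → run A
t=3: L0/L1/L2 = AEFGBD/-/- → run A
t=4: L0/L1/L2 = EFGBDCH/A/- → run E
t=5: L0/L1/L2 = EFGBDCH/A/- → run E
t=6: L0/L1/L2 = EFGBDCH/A/- → run E
t=7: L0/L1/L2 = EFGBDCH/A/- → run E
t=8: L0/L1/L2 = FGBDCH/AE/- → run F
t=9: L0/L1/L2 = FGBDCH/AE/- → run F
t=10: L0/L1/L2 = FGBDCH/AE/- → run F
t=11: L0/L1/L2 = FGBDCH/AE/- → run F
t=12: L0/L1/L2 = GBDCH/AEF/- → run G
t=13: L0/L1/L2 = GBDCH/AEF/- → run G
t=14: L0/L1/L2 = GBDCH/AEF/- → run G
t=15: L0/L1/L2 = GBDCH/AEF/- → run G
t=16: L0/L1/L2 = BDCH/AEFG/- → run B
t=17: L0/L1/L2 = BDCH/AEFG/- → run B
t=18: L0/L1/L2 = BDCH/AEFG/- → run B
t=19: L0/L1/L2 = BDCH/AEFG/- → run B
t=20: L0/L1/L2 = DCH/AEFG/- → run D
t=21: L0/L1/L2 = DCH/AEFG/- → run D
t=22: L0/L1/L2 = DCH/AEFG/- → run D
t=23: L0/L1/L2 = DCH/AEFG/- → run D
t=24: L0/L1/L2 = CH/AEFGD/- → run C
t=25: L0/L1/L2 = CH/AEFGD/- → run C
t=26: L0/L1/L2 = CH/AEFGD/- → run C
t=27: L0/L1/L2 = CH/AEFGD/- → run C
t=28: L0/L1/L2 = H/AEFGDC/- → run H
t=29: L0/L1/L2 = H/AEFGDC/- → run H
t=30: L0/L1/L2 = H/AEFGDC/- → run H
t=31: L0/L1/L2 = H/AEFGDC/- → run H
t=32: L0/L1/L2 = -/AEFGDCH/- → run A
t=33: L0/L1/L2 = -/AEFGDCH/- → run A
t=34: L0/L1/L2 = -/AEFGDCH/- → run A
t=35: L0/L1/L2 = -/AEFGDCH/- → run A
t=36: L0/L1/L2 = -/EFGDCH/- → run E
t=37: L0/L1/L2 = -/EFGDCH/- → run E
t=38: L0/L1/L2 = -/EFGDCH/- → run E
t=39: L0/L1/L2 = -/EFGDCH/- → run E
t=40: L0/L1/L2 = -/FGDCH/- → run F
t=41: L0/L1/L2 = -/FGDCH/- → run F
t=42: L0/L1/L2 = -/GDCH/- → run G
t=43: L0/L1/L2 = -/GDCH/- → run G
t=44: L0/L1/L2 = -/DCH/- → run D
t=45: L0/L1/L2 = -/CH/- → run C
t=46: L0/L1/L2 = -/CH/- → run C
t=47: L0/L1/L2 = -/H/- → run H
t=48: L0/L1/L2 = -/H/- → run H
t=49: L0/L1/L2 = -/H/- → run H

running at tick 28 = H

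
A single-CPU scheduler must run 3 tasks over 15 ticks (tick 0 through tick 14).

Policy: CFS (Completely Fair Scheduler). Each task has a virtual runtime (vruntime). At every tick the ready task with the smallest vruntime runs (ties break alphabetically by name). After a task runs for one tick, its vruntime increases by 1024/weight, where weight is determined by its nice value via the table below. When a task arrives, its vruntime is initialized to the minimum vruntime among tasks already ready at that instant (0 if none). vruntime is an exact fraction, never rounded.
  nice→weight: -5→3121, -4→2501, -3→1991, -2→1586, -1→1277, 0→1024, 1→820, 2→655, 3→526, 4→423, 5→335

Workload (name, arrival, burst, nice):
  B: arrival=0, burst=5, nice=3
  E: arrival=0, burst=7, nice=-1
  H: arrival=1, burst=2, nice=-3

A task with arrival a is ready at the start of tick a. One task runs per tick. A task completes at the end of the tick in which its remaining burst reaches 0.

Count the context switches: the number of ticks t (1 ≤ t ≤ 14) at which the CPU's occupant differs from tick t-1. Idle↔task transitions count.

context switches = 9

t=0: vr[B=0 E=0] → run B
t=1: vr[B=512/263 E=0 H=0] → run E
t=2: vr[B=512/263 E=1024/1277 H=0] → run H
t=3: vr[B=512/263 E=1024/1277 H=1024/1991] → run H
t=4: vr[B=512/263 E=1024/1277] → run E
t=5: vr[B=512/263 E=2048/1277] → run E
t=6: vr[B=512/263 E=3072/1277] → run B
t=7: vr[B=1024/263 E=3072/1277] → run E
t=8: vr[B=1024/263 E=4096/1277] → run E
t=9: vr[B=1024/263 E=5120/1277] → run B
t=10: vr[B=1536/263 E=5120/1277] → run E
t=11: vr[B=1536/263 E=6144/1277] → run E
t=12: vr[B=1536/263] → run B
t=13: vr[B=2048/263] → run B
t=14: (idle)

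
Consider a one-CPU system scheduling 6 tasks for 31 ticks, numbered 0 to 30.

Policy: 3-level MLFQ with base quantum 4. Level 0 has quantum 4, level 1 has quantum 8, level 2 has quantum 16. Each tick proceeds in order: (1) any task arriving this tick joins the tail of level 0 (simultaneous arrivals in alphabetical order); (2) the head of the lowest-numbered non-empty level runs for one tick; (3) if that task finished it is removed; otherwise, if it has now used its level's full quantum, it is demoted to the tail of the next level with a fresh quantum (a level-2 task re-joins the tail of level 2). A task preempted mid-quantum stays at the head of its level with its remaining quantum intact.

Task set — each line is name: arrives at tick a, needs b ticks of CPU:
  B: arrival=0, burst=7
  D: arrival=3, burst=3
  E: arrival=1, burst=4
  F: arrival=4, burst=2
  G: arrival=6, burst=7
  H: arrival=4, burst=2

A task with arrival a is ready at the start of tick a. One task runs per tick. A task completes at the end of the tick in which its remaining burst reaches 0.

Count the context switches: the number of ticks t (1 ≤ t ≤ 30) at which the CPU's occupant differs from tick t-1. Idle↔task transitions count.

t=0: L0/L1/L2 = B/-/- → run B
t=1: L0/L1/L2 = BE/-/- → run B
t=2: L0/L1/L2 = BE/-/- → run B
t=3: L0/L1/L2 = BED/-/- → run B
t=4: L0/L1/L2 = EDFH/B/- → run E
t=5: L0/L1/L2 = EDFH/B/- → run E
t=6: L0/L1/L2 = EDFHG/B/- → run E
t=7: L0/L1/L2 = EDFHG/B/- → run E
t=8: L0/L1/L2 = DFHG/B/- → run D
t=9: L0/L1/L2 = DFHG/B/- → run D
t=10: L0/L1/L2 = DFHG/B/- → run D
t=11: L0/L1/L2 = FHG/B/- → run F
t=12: L0/L1/L2 = FHG/B/- → run F
t=13: L0/L1/L2 = HG/B/- → run H
t=14: L0/L1/L2 = HG/B/- → run H
t=15: L0/L1/L2 = G/B/- → run G
t=16: L0/L1/L2 = G/B/- → run G
t=17: L0/L1/L2 = G/B/- → run G
t=18: L0/L1/L2 = G/B/- → run G
t=19: L0/L1/L2 = -/BG/- → run B
t=20: L0/L1/L2 = -/BG/- → run B
t=21: L0/L1/L2 = -/BG/- → run B
t=22: L0/L1/L2 = -/G/- → run G
t=23: L0/L1/L2 = -/G/- → run G
t=24: L0/L1/L2 = -/G/- → run G
t=25: (idle)
t=26: (idle)
t=27: (idle)
t=28: (idle)
t=29: (idle)
t=30: (idle)

context switches = 8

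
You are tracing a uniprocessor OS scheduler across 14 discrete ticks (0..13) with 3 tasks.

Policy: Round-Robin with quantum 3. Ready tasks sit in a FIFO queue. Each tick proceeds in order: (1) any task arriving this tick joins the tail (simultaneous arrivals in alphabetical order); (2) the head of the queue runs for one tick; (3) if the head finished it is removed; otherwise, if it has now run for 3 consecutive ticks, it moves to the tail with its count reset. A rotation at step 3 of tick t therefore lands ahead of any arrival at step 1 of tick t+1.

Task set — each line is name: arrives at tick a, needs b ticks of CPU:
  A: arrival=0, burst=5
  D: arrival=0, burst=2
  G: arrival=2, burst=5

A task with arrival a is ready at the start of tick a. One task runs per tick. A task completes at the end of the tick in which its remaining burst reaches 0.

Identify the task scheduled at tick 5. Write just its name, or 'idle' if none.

running at tick 5 = G

t=0: queue=[A,D] q_used=0 → run A
t=1: queue=[A,D] q_used=1 → run A
t=2: queue=[A,D,G] q_used=2 → run A
t=3: queue=[D,G,A] q_used=0 → run D
t=4: queue=[D,G,A] q_used=1 → run D
t=5: queue=[G,A] q_used=0 → run G
t=6: queue=[G,A] q_used=1 → run G
t=7: queue=[G,A] q_used=2 → run G
t=8: queue=[A,G] q_used=0 → run A
t=9: queue=[A,G] q_used=1 → run A
t=10: queue=[G] q_used=0 → run G
t=11: queue=[G] q_used=1 → run G
t=12: (idle)
t=13: (idle)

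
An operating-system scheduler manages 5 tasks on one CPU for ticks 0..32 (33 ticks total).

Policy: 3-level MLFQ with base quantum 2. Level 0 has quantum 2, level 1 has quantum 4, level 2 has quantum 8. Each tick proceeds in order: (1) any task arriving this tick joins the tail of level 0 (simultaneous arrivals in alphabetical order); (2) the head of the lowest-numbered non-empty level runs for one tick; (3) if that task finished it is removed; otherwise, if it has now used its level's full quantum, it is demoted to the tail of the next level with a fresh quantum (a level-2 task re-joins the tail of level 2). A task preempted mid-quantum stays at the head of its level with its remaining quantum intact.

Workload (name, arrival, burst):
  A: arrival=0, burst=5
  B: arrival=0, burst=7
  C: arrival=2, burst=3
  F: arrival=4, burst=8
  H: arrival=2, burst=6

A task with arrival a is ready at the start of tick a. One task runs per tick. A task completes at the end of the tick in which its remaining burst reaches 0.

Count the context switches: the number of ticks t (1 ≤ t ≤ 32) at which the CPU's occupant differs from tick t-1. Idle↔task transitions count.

context switches = 12

t=0: L0/L1/L2 = AB/-/- → run A
t=1: L0/L1/L2 = AB/-/- → run A
t=2: L0/L1/L2 = BCH/A/- → run B
t=3: L0/L1/L2 = BCH/A/- → run B
t=4: L0/L1/L2 = CHF/AB/- → run C
t=5: L0/L1/L2 = CHF/AB/- → run C
t=6: L0/L1/L2 = HF/ABC/- → run H
t=7: L0/L1/L2 = HF/ABC/- → run H
t=8: L0/L1/L2 = F/ABCH/- → run F
t=9: L0/L1/L2 = F/ABCH/- → run F
t=10: L0/L1/L2 = -/ABCHF/- → run A
t=11: L0/L1/L2 = -/ABCHF/- → run A
t=12: L0/L1/L2 = -/ABCHF/- → run A
t=13: L0/L1/L2 = -/BCHF/- → run B
t=14: L0/L1/L2 = -/BCHF/- → run B
t=15: L0/L1/L2 = -/BCHF/- → run B
t=16: L0/L1/L2 = -/BCHF/- → run B
t=17: L0/L1/L2 = -/CHF/B → run C
t=18: L0/L1/L2 = -/HF/B → run H
t=19: L0/L1/L2 = -/HF/B → run H
t=20: L0/L1/L2 = -/HF/B → run H
t=21: L0/L1/L2 = -/HF/B → run H
t=22: L0/L1/L2 = -/F/B → run F
t=23: L0/L1/L2 = -/F/B → run F
t=24: L0/L1/L2 = -/F/B → run F
t=25: L0/L1/L2 = -/F/B → run F
t=26: L0/L1/L2 = -/-/BF → run B
t=27: L0/L1/L2 = -/-/F → run F
t=28: L0/L1/L2 = -/-/F → run F
t=29: (idle)
t=30: (idle)
t=31: (idle)
t=32: (idle)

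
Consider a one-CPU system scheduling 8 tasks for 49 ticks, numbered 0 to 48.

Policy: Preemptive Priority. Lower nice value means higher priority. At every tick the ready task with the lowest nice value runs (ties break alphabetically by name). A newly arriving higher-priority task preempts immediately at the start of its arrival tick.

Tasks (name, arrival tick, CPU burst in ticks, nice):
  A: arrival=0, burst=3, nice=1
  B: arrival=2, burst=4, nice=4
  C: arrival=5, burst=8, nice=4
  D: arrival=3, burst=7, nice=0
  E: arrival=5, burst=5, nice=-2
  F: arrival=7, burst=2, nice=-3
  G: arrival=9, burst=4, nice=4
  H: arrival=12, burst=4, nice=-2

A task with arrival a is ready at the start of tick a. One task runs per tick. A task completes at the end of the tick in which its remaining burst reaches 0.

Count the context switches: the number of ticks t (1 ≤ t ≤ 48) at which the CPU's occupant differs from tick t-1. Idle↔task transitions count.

context switches = 10

t=0: ready={A} → run A
t=1: ready={A} → run A
t=2: ready={A,B} → run A
t=3: ready={B,D} → run D
t=4: ready={B,D} → run D
t=5: ready={B,C,D,E} → run E
t=6: ready={B,C,D,E} → run E
t=7: ready={B,C,D,E,F} → run F
t=8: ready={B,C,D,E,F} → run F
t=9: ready={B,C,D,E,G} → run E
t=10: ready={B,C,D,E,G} → run E
t=11: ready={B,C,D,E,G} → run E
t=12: ready={B,C,D,G,H} → run H
t=13: ready={B,C,D,G,H} → run H
t=14: ready={B,C,D,G,H} → run H
t=15: ready={B,C,D,G,H} → run H
t=16: ready={B,C,D,G} → run D
t=17: ready={B,C,D,G} → run D
t=18: ready={B,C,D,G} → run D
t=19: ready={B,C,D,G} → run D
t=20: ready={B,C,D,G} → run D
t=21: ready={B,C,G} → run B
t=22: ready={B,C,G} → run B
t=23: ready={B,C,G} → run B
t=24: ready={B,C,G} → run B
t=25: ready={C,G} → run C
t=26: ready={C,G} → run C
t=27: ready={C,G} → run C
t=28: ready={C,G} → run C
t=29: ready={C,G} → run C
t=30: ready={C,G} → run C
t=31: ready={C,G} → run C
t=32: ready={C,G} → run C
t=33: ready={G} → run G
t=34: ready={G} → run G
t=35: ready={G} → run G
t=36: ready={G} → run G
t=37: (idle)
t=38: (idle)
t=39: (idle)
t=40: (idle)
t=41: (idle)
t=42: (idle)
t=43: (idle)
t=44: (idle)
t=45: (idle)
t=46: (idle)
t=47: (idle)
t=48: (idle)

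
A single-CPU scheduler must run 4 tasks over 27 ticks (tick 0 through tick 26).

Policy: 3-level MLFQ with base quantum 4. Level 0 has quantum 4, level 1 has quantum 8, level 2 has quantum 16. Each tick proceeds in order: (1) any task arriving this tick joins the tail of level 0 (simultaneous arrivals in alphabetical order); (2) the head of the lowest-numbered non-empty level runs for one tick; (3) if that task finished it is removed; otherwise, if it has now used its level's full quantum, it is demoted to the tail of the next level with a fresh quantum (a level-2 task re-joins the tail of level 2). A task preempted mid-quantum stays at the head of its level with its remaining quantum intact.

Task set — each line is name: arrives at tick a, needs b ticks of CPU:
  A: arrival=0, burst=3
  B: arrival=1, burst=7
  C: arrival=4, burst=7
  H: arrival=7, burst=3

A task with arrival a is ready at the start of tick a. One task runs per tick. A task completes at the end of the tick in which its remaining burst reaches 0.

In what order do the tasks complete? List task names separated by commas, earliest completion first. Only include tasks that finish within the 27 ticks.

completion order = A, H, B, C

t=0: L0/L1/L2 = A/-/- → run A
t=1: L0/L1/L2 = AB/-/- → run A
t=2: L0/L1/L2 = AB/-/- → run A
t=3: L0/L1/L2 = B/-/- → run B
t=4: L0/L1/L2 = BC/-/- → run B
t=5: L0/L1/L2 = BC/-/- → run B
t=6: L0/L1/L2 = BC/-/- → run B
t=7: L0/L1/L2 = CH/B/- → run C
t=8: L0/L1/L2 = CH/B/- → run C
t=9: L0/L1/L2 = CH/B/- → run C
t=10: L0/L1/L2 = CH/B/- → run C
t=11: L0/L1/L2 = H/BC/- → run H
t=12: L0/L1/L2 = H/BC/- → run H
t=13: L0/L1/L2 = H/BC/- → run H
t=14: L0/L1/L2 = -/BC/- → run B
t=15: L0/L1/L2 = -/BC/- → run B
t=16: L0/L1/L2 = -/BC/- → run B
t=17: L0/L1/L2 = -/C/- → run C
t=18: L0/L1/L2 = -/C/- → run C
t=19: L0/L1/L2 = -/C/- → run C
t=20: (idle)
t=21: (idle)
t=22: (idle)
t=23: (idle)
t=24: (idle)
t=25: (idle)
t=26: (idle)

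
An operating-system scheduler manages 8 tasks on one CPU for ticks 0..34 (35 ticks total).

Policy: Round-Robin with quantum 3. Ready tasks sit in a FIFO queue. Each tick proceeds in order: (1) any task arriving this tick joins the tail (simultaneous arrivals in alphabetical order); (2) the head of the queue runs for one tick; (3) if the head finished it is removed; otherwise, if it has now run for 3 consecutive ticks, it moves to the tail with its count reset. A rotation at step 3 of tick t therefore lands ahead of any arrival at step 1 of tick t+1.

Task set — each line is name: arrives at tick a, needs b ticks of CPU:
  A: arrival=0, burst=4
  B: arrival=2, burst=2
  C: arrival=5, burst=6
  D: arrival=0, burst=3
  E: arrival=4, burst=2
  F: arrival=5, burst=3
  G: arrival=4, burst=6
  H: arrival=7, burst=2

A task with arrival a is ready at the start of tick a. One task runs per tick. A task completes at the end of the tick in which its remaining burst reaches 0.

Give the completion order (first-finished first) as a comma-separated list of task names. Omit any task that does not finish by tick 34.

completion order = D, B, A, E, F, H, G, C

t=0: queue=[A,D] q_used=0 → run A
t=1: queue=[A,D] q_used=1 → run A
t=2: queue=[A,D,B] q_used=2 → run A
t=3: queue=[D,B,A] q_used=0 → run D
t=4: queue=[D,B,A,E,G] q_used=1 → run D
t=5: queue=[D,B,A,E,G,C,F] q_used=2 → run D
t=6: queue=[B,A,E,G,C,F] q_used=0 → run B
t=7: queue=[B,A,E,G,C,F,H] q_used=1 → run B
t=8: queue=[A,E,G,C,F,H] q_used=0 → run A
t=9: queue=[E,G,C,F,H] q_used=0 → run E
t=10: queue=[E,G,C,F,H] q_used=1 → run E
t=11: queue=[G,C,F,H] q_used=0 → run G
t=12: queue=[G,C,F,H] q_used=1 → run G
t=13: queue=[G,C,F,H] q_used=2 → run G
t=14: queue=[C,F,H,G] q_used=0 → run C
t=15: queue=[C,F,H,G] q_used=1 → run C
t=16: queue=[C,F,H,G] q_used=2 → run C
t=17: queue=[F,H,G,C] q_used=0 → run F
t=18: queue=[F,H,G,C] q_used=1 → run F
t=19: queue=[F,H,G,C] q_used=2 → run F
t=20: queue=[H,G,C] q_used=0 → run H
t=21: queue=[H,G,C] q_used=1 → run H
t=22: queue=[G,C] q_used=0 → run G
t=23: queue=[G,C] q_used=1 → run G
t=24: queue=[G,C] q_used=2 → run G
t=25: queue=[C] q_used=0 → run C
t=26: queue=[C] q_used=1 → run C
t=27: queue=[C] q_used=2 → run C
t=28: (idle)
t=29: (idle)
t=30: (idle)
t=31: (idle)
t=32: (idle)
t=33: (idle)
t=34: (idle)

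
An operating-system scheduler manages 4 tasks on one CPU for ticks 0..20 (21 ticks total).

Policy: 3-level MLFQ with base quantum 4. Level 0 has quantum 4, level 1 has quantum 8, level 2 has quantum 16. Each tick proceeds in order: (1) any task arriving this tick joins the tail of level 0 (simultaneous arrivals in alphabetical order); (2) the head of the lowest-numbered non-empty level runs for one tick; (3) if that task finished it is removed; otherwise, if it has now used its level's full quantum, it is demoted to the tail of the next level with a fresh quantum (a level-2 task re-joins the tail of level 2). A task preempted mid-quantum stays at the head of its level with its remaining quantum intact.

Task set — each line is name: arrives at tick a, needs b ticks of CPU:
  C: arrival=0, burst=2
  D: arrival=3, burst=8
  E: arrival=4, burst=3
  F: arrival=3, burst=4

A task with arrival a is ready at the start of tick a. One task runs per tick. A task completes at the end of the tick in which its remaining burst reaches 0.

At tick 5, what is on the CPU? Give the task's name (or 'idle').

running at tick 5 = D

t=0: L0/L1/L2 = C/-/- → run C
t=1: L0/L1/L2 = C/-/- → run C
t=2: (idle)
t=3: L0/L1/L2 = DF/-/- → run D
t=4: L0/L1/L2 = DFE/-/- → run D
t=5: L0/L1/L2 = DFE/-/- → run D
t=6: L0/L1/L2 = DFE/-/- → run D
t=7: L0/L1/L2 = FE/D/- → run F
t=8: L0/L1/L2 = FE/D/- → run F
t=9: L0/L1/L2 = FE/D/- → run F
t=10: L0/L1/L2 = FE/D/- → run F
t=11: L0/L1/L2 = E/D/- → run E
t=12: L0/L1/L2 = E/D/- → run E
t=13: L0/L1/L2 = E/D/- → run E
t=14: L0/L1/L2 = -/D/- → run D
t=15: L0/L1/L2 = -/D/- → run D
t=16: L0/L1/L2 = -/D/- → run D
t=17: L0/L1/L2 = -/D/- → run D
t=18: (idle)
t=19: (idle)
t=20: (idle)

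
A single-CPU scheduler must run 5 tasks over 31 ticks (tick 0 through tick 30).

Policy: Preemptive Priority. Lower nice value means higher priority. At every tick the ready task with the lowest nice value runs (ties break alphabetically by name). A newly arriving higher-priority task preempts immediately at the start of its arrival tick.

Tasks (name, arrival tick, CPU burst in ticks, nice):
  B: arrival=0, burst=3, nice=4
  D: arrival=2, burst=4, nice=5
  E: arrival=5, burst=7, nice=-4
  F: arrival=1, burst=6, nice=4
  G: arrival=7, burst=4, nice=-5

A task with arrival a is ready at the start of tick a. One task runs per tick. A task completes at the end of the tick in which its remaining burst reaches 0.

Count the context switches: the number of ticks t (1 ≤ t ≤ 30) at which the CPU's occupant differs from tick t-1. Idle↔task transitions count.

context switches = 7

t=0: ready={B} → run B
t=1: ready={B,F} → run B
t=2: ready={B,D,F} → run B
t=3: ready={D,F} → run F
t=4: ready={D,F} → run F
t=5: ready={D,E,F} → run E
t=6: ready={D,E,F} → run E
t=7: ready={D,E,F,G} → run G
t=8: ready={D,E,F,G} → run G
t=9: ready={D,E,F,G} → run G
t=10: ready={D,E,F,G} → run G
t=11: ready={D,E,F} → run E
t=12: ready={D,E,F} → run E
t=13: ready={D,E,F} → run E
t=14: ready={D,E,F} → run E
t=15: ready={D,E,F} → run E
t=16: ready={D,F} → run F
t=17: ready={D,F} → run F
t=18: ready={D,F} → run F
t=19: ready={D,F} → run F
t=20: ready={D} → run D
t=21: ready={D} → run D
t=22: ready={D} → run D
t=23: ready={D} → run D
t=24: (idle)
t=25: (idle)
t=26: (idle)
t=27: (idle)
t=28: (idle)
t=29: (idle)
t=30: (idle)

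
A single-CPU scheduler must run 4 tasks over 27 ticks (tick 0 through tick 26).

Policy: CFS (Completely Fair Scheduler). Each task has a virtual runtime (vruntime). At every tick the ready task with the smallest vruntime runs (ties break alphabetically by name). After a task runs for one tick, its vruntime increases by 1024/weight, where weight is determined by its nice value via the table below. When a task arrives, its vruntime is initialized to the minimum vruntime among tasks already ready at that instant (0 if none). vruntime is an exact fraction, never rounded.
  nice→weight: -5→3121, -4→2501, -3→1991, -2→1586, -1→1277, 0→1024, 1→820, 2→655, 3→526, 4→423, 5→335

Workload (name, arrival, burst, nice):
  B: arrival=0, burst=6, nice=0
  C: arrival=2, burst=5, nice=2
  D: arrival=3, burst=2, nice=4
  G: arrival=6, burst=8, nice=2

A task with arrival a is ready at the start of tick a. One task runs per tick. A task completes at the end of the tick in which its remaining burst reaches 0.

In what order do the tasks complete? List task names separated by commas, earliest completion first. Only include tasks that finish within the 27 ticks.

completion order = D, B, C, G

t=0: vr[B=0] → run B
t=1: vr[B=1] → run B
t=2: vr[B=2 C=2] → run B
t=3: vr[B=3 C=2 D=2] → run C
t=4: vr[B=3 C=2334/655 D=2] → run D
t=5: vr[B=3 C=2334/655 D=1870/423] → run B
t=6: vr[B=4 C=2334/655 D=1870/423 G=2334/655] → run C
t=7: vr[B=4 C=3358/655 D=1870/423 G=2334/655] → run G
t=8: vr[B=4 C=3358/655 D=1870/423 G=3358/655] → run B
t=9: vr[B=5 C=3358/655 D=1870/423 G=3358/655] → run D
t=10: vr[B=5 C=3358/655 G=3358/655] → run B
t=11: vr[C=3358/655 G=3358/655] → run C
t=12: vr[C=4382/655 G=3358/655] → run G
t=13: vr[C=4382/655 G=4382/655] → run C
t=14: vr[C=5406/655 G=4382/655] → run G
t=15: vr[C=5406/655 G=5406/655] → run C
t=16: vr[G=5406/655] → run G
t=17: vr[G=1286/131] → run G
t=18: vr[G=7454/655] → run G
t=19: vr[G=8478/655] → run G
t=20: vr[G=9502/655] → run G
t=21: (idle)
t=22: (idle)
t=23: (idle)
t=24: (idle)
t=25: (idle)
t=26: (idle)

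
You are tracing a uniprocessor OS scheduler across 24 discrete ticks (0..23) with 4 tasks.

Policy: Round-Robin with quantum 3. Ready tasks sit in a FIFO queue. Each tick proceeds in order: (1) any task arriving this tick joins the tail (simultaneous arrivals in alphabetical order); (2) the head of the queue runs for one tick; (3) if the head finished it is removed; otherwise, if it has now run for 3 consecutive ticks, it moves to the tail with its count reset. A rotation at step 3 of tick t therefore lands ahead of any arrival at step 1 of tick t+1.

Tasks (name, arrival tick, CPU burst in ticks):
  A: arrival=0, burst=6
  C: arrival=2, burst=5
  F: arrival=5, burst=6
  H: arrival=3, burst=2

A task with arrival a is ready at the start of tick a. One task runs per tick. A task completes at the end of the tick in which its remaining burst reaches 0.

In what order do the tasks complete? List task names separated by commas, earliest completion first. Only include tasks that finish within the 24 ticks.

completion order = A, H, C, F

t=0: queue=[A] q_used=0 → run A
t=1: queue=[A] q_used=1 → run A
t=2: queue=[A,C] q_used=2 → run A
t=3: queue=[C,A,H] q_used=0 → run C
t=4: queue=[C,A,H] q_used=1 → run C
t=5: queue=[C,A,H,F] q_used=2 → run C
t=6: queue=[A,H,F,C] q_used=0 → run A
t=7: queue=[A,H,F,C] q_used=1 → run A
t=8: queue=[A,H,F,C] q_used=2 → run A
t=9: queue=[H,F,C] q_used=0 → run H
t=10: queue=[H,F,C] q_used=1 → run H
t=11: queue=[F,C] q_used=0 → run F
t=12: queue=[F,C] q_used=1 → run F
t=13: queue=[F,C] q_used=2 → run F
t=14: queue=[C,F] q_used=0 → run C
t=15: queue=[C,F] q_used=1 → run C
t=16: queue=[F] q_used=0 → run F
t=17: queue=[F] q_used=1 → run F
t=18: queue=[F] q_used=2 → run F
t=19: (idle)
t=20: (idle)
t=21: (idle)
t=22: (idle)
t=23: (idle)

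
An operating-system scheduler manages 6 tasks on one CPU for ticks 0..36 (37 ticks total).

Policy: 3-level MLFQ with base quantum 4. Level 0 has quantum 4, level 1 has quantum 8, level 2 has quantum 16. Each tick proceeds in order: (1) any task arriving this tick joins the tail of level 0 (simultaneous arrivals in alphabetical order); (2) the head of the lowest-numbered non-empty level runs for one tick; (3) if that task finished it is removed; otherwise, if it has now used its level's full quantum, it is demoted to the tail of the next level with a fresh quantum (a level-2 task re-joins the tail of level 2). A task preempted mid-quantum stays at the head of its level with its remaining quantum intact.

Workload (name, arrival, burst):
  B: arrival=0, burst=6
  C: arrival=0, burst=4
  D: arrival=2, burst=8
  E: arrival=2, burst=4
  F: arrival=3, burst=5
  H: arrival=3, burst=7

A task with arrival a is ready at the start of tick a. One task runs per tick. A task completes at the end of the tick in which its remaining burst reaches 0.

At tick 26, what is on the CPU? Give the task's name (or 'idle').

running at tick 26 = D

t=0: L0/L1/L2 = BC/-/- → run B
t=1: L0/L1/L2 = BC/-/- → run B
t=2: L0/L1/L2 = BCDE/-/- → run B
t=3: L0/L1/L2 = BCDEFH/-/- → run B
t=4: L0/L1/L2 = CDEFH/B/- → run C
t=5: L0/L1/L2 = CDEFH/B/- → run C
t=6: L0/L1/L2 = CDEFH/B/- → run C
t=7: L0/L1/L2 = CDEFH/B/- → run C
t=8: L0/L1/L2 = DEFH/B/- → run D
t=9: L0/L1/L2 = DEFH/B/- → run D
t=10: L0/L1/L2 = DEFH/B/- → run D
t=11: L0/L1/L2 = DEFH/B/- → run D
t=12: L0/L1/L2 = EFH/BD/- → run E
t=13: L0/L1/L2 = EFH/BD/- → run E
t=14: L0/L1/L2 = EFH/BD/- → run E
t=15: L0/L1/L2 = EFH/BD/- → run E
t=16: L0/L1/L2 = FH/BD/- → run F
t=17: L0/L1/L2 = FH/BD/- → run F
t=18: L0/L1/L2 = FH/BD/- → run F
t=19: L0/L1/L2 = FH/BD/- → run F
t=20: L0/L1/L2 = H/BDF/- → run H
t=21: L0/L1/L2 = H/BDF/- → run H
t=22: L0/L1/L2 = H/BDF/- → run H
t=23: L0/L1/L2 = H/BDF/- → run H
t=24: L0/L1/L2 = -/BDFH/- → run B
t=25: L0/L1/L2 = -/BDFH/- → run B
t=26: L0/L1/L2 = -/DFH/- → run D
t=27: L0/L1/L2 = -/DFH/- → run D
t=28: L0/L1/L2 = -/DFH/- → run D
t=29: L0/L1/L2 = -/DFH/- → run D
t=30: L0/L1/L2 = -/FH/- → run F
t=31: L0/L1/L2 = -/H/- → run H
t=32: L0/L1/L2 = -/H/- → run H
t=33: L0/L1/L2 = -/H/- → run H
t=34: (idle)
t=35: (idle)
t=36: (idle)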